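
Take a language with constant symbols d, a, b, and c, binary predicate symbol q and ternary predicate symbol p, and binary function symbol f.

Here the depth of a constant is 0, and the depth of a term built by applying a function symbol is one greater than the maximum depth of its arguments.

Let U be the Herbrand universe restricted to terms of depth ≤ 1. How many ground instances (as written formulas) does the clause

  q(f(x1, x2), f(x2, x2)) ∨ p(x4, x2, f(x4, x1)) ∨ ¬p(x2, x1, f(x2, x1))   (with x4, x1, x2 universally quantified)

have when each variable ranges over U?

Ground terms of depth ≤ 1:
  Write N_k for the number of ground terms of depth ≤ k. A term of depth ≤ k is either a constant or a function symbol applied to arguments of depth ≤ k−1, so N_k = 4 + N_{k-1}^2.
  N_0 = 4
  N_1 = 4 + 4^2 = 20
So there are 20 ground terms available for substitution.
The body mentions every one of the 3 quantified variables; since ground terms form a free algebra, no two substitutions collapse to the same formula.
Number of ground instances = 20^3 = 8000.

8000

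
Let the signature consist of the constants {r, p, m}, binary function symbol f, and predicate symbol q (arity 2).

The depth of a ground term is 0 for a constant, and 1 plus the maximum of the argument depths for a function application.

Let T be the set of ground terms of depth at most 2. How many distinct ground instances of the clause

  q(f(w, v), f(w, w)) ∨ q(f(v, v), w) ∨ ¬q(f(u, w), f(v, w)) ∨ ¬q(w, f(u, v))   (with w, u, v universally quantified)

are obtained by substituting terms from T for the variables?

Ground terms of depth ≤ 2:
  Count level by level. With function symbols f/2, the terms of depth ≤ k are the 3 constants together with each function applied to depth-≤(k−1) tuples, so N_k = 3 + N_{k-1}^2.
  N_0 = 3
  N_1 = 3 + 3^2 = 12
  N_2 = 3 + 12^2 = 147
So there are 147 ground terms available for substitution.
Each of w, u, v ranges independently over the available ground terms, and distinct assignments produce distinct instances.
Number of ground instances = 147^3 = 3176523.

3176523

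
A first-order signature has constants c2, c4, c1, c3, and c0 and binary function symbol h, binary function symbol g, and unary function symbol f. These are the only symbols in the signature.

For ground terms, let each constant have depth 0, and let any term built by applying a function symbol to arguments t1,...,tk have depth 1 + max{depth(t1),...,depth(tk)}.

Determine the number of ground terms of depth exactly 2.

7205

Write N_k for the number of ground terms of depth ≤ k. A term of depth ≤ k is either a constant or a function symbol applied to arguments of depth ≤ k−1, so N_k = 5 + N_{k-1}^2 + N_{k-1}^2 + N_{k-1}.
N_0 = 5
N_1 = 5 + 5^2 + 5^2 + 5 = 60
N_2 = 5 + 60^2 + 60^2 + 60 = 7265
Terms of depth exactly 2: N_2 − N_1 = 7265 − 60 = 7205.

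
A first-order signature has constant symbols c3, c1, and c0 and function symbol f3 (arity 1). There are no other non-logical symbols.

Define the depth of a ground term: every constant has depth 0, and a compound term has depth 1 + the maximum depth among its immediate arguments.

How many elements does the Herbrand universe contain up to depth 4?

Let N_k = |{terms of depth ≤ k}|. Then N_0 = 3 and N_k = 3 + N_{k-1} for k ≥ 1 (one summand per function symbol, arity giving the exponent).
N_0 = 3
N_1 = 3 + 3 = 6
N_2 = 3 + 6 = 9
N_3 = 3 + 9 = 12
N_4 = 3 + 12 = 15

15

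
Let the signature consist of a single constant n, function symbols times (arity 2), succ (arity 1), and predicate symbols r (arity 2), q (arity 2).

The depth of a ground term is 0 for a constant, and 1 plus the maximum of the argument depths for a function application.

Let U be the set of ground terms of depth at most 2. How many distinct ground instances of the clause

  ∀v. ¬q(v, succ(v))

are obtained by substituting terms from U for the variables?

Ground terms of depth ≤ 2:
  Let N_k count ground terms of depth at most k. Each non-constant term of depth ≤ k is some function symbol applied to depth-≤(k−1) arguments, giving N_k = 1 + N_{k-1}^2 + N_{k-1}.
  N_0 = 1
  N_1 = 1 + 1^2 + 1 = 3
  N_2 = 1 + 3^2 + 3 = 13
So there are 13 ground terms available for substitution.
The body mentions the single quantified variable v; since ground terms form a free algebra, no two substitutions collapse to the same formula.
Number of ground instances = 13.

13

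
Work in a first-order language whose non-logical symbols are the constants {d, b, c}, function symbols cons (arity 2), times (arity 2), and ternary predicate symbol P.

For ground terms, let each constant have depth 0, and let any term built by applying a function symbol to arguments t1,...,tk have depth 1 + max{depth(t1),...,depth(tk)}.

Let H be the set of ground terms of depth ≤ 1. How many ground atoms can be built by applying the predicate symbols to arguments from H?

First count ground terms of depth ≤ 1.
Write N_k for the number of ground terms of depth ≤ k. A term of depth ≤ k is either a constant or a function symbol applied to arguments of depth ≤ k−1, so N_k = 3 + N_{k-1}^2 + N_{k-1}^2.
N_0 = 3
N_1 = 3 + 3^2 + 3^2 = 21
So |H| = 21.
Ground atoms are formed by filling each argument slot of a predicate with a term from H, so an r-ary predicate gives |H|^r atoms:
  P: 21^3 = 9261
Total ground atoms: 9261.

9261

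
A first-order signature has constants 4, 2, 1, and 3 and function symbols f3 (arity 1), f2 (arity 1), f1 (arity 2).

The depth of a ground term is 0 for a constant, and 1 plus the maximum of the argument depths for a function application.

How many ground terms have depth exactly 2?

816

Let N_k count ground terms of depth at most k. Each non-constant term of depth ≤ k is some function symbol applied to depth-≤(k−1) arguments, giving N_k = 4 + N_{k-1} + N_{k-1} + N_{k-1}^2.
N_0 = 4
N_1 = 4 + 4 + 4 + 4^2 = 28
N_2 = 4 + 28 + 28 + 28^2 = 844
Terms of depth exactly 2: N_2 − N_1 = 844 − 28 = 816.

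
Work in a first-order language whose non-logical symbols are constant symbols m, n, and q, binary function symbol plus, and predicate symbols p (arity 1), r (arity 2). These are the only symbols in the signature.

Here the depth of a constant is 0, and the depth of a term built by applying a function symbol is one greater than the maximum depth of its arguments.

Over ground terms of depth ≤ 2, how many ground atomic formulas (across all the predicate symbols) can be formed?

21756

First count ground terms of depth ≤ 2.
Write N_k for the number of ground terms of depth ≤ k. A term of depth ≤ k is either a constant or a function symbol applied to arguments of depth ≤ k−1, so N_k = 3 + N_{k-1}^2.
N_0 = 3
N_1 = 3 + 3^2 = 12
N_2 = 3 + 12^2 = 147
So |H| = 147.
Ground atoms are formed by filling each argument slot of a predicate with a term from H, so an r-ary predicate gives |H|^r atoms:
  p: 147;  r: 147^2 = 21609
Total ground atoms: 147 + 21609 = 21756.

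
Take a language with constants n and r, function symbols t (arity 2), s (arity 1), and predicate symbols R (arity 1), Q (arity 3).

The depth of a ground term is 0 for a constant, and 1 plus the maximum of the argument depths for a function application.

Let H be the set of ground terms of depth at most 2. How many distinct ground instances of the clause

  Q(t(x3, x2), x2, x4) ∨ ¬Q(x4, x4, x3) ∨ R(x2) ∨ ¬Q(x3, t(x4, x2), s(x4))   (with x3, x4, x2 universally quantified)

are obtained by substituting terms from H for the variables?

405224

Ground terms of depth ≤ 2:
  Write N_k for the number of ground terms of depth ≤ k. A term of depth ≤ k is either a constant or a function symbol applied to arguments of depth ≤ k−1, so N_k = 2 + N_{k-1}^2 + N_{k-1}.
  N_0 = 2
  N_1 = 2 + 2^2 + 2 = 8
  N_2 = 2 + 8^2 + 8 = 74
So there are 74 ground terms available for substitution.
The clause has 3 distinct variables (x3, x4, x2), each appearing in the body. In the free term algebra distinct substitutions yield syntactically distinct ground instances.
Number of ground instances = 74^3 = 405224.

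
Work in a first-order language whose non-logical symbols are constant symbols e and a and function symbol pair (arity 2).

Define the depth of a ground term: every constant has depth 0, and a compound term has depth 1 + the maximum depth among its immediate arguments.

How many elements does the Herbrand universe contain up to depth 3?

1446

Let N_k count ground terms of depth at most k. Each non-constant term of depth ≤ k is some function symbol applied to depth-≤(k−1) arguments, giving N_k = 2 + N_{k-1}^2.
N_0 = 2
N_1 = 2 + 2^2 = 6
N_2 = 2 + 6^2 = 38
N_3 = 2 + 38^2 = 1446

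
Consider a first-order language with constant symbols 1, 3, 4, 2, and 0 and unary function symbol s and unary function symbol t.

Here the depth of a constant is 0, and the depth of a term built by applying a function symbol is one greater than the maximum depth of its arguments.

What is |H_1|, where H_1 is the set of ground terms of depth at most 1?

Let N_k = |{terms of depth ≤ k}|. Then N_0 = 5 and N_k = 5 + N_{k-1} + N_{k-1} for k ≥ 1 (one summand per function symbol, arity giving the exponent).
N_0 = 5
N_1 = 5 + 5 + 5 = 15

15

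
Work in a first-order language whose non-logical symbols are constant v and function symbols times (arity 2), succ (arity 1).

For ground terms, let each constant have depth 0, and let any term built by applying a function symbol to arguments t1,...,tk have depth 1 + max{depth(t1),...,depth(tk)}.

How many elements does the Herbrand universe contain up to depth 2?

13

Let N_k = |{terms of depth ≤ k}|. Then N_0 = 1 and N_k = 1 + N_{k-1}^2 + N_{k-1} for k ≥ 1 (one summand per function symbol, arity giving the exponent).
N_0 = 1
N_1 = 1 + 1^2 + 1 = 3
N_2 = 1 + 3^2 + 3 = 13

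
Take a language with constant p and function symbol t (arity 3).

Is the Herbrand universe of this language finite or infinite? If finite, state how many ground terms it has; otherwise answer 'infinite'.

infinite

The signature has at least one function symbol (t, arity 3) and at least one constant (p).
Iterating t gives infinitely many distinct ground terms: p, t(p, p, p), t(t(p, p, p), t(p, p, p), t(p, p, p)), ...
So the Herbrand universe is infinite.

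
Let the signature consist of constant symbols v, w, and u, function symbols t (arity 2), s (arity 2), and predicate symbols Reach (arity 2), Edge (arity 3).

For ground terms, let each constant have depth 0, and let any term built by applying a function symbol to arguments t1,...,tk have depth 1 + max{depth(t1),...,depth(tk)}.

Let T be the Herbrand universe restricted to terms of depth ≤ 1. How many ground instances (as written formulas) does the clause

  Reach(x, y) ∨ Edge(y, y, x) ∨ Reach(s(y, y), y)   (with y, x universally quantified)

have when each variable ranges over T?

441

Ground terms of depth ≤ 1:
  Count level by level. With function symbols t/2, s/2, the terms of depth ≤ k are the 3 constants together with each function applied to depth-≤(k−1) tuples, so N_k = 3 + N_{k-1}^2 + N_{k-1}^2.
  N_0 = 3
  N_1 = 3 + 3^2 + 3^2 = 21
So there are 21 ground terms available for substitution.
The body mentions every one of the 2 quantified variables; since ground terms form a free algebra, no two substitutions collapse to the same formula.
Number of ground instances = 21^2 = 441.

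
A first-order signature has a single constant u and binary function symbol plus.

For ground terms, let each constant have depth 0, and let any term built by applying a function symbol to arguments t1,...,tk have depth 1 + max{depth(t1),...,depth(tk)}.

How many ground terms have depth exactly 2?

Let N_k count ground terms of depth at most k. Each non-constant term of depth ≤ k is some function symbol applied to depth-≤(k−1) arguments, giving N_k = 1 + N_{k-1}^2.
N_0 = 1
N_1 = 1 + 1^2 = 2
N_2 = 1 + 2^2 = 5
Terms of depth exactly 2: N_2 − N_1 = 5 − 2 = 3.

3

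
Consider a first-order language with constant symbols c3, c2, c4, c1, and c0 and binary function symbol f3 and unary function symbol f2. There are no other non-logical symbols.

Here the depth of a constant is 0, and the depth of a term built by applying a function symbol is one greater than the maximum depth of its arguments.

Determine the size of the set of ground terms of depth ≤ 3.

Write N_k for the number of ground terms of depth ≤ k. A term of depth ≤ k is either a constant or a function symbol applied to arguments of depth ≤ k−1, so N_k = 5 + N_{k-1}^2 + N_{k-1}.
N_0 = 5
N_1 = 5 + 5^2 + 5 = 35
N_2 = 5 + 35^2 + 35 = 1265
N_3 = 5 + 1265^2 + 1265 = 1601495

1601495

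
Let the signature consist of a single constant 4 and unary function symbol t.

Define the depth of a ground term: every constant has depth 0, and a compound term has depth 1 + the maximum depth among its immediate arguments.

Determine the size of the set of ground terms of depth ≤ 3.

Count level by level. With function symbols t/1, the terms of depth ≤ k are the 1 constant together with each function applied to depth-≤(k−1) tuples, so N_k = 1 + N_{k-1}.
N_0 = 1
N_1 = 1 + 1 = 2
N_2 = 1 + 2 = 3
N_3 = 1 + 3 = 4
Explicitly: 4, t(4), t(t(4)), t(t(t(4))).

4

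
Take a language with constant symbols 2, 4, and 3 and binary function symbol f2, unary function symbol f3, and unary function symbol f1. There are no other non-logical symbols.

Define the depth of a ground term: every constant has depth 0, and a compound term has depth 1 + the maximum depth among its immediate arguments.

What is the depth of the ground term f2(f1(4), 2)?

depth(f1(4)) = 1 + depth(4) = 1 + 0 = 1
depth(f2(f1(4), 2)) = 1 + max(1, 0) = 2

2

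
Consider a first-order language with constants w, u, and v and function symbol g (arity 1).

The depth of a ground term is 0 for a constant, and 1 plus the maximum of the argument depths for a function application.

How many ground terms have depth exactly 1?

Let N_k count ground terms of depth at most k. Each non-constant term of depth ≤ k is some function symbol applied to depth-≤(k−1) arguments, giving N_k = 3 + N_{k-1}.
N_0 = 3
N_1 = 3 + 3 = 6
Terms of depth exactly 1: N_1 − N_0 = 6 − 3 = 3.

3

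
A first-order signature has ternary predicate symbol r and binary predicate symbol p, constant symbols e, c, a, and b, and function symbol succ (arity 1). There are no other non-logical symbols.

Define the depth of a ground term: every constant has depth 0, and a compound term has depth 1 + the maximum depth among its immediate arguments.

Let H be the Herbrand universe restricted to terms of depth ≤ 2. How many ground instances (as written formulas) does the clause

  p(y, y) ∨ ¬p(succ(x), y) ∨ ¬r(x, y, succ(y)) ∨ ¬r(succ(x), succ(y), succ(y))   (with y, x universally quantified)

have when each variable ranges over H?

Ground terms of depth ≤ 2:
  Count level by level. With function symbols succ/1, the terms of depth ≤ k are the 4 constants together with each function applied to depth-≤(k−1) tuples, so N_k = 4 + N_{k-1}.
  N_0 = 4
  N_1 = 4 + 4 = 8
  N_2 = 4 + 8 = 12
So there are 12 ground terms available for substitution.
There are 2 variables to instantiate (y, x), each occurring in at least one literal, so different choices give different ground instances.
Number of ground instances = 12^2 = 144.

144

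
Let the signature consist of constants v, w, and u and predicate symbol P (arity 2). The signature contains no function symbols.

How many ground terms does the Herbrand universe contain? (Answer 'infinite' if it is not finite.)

There are no function symbols, so every ground term is one of the 3 constants.
The Herbrand universe is {v, w, u}, which is finite with 3 elements.

3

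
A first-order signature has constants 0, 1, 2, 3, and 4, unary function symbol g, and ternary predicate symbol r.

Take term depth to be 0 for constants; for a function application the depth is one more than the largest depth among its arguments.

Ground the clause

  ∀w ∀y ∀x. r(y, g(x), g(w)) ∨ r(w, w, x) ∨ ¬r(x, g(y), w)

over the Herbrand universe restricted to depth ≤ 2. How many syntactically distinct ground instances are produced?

3375

Ground terms of depth ≤ 2:
  Let N_k count ground terms of depth at most k. Each non-constant term of depth ≤ k is some function symbol applied to depth-≤(k−1) arguments, giving N_k = 5 + N_{k-1}.
  N_0 = 5
  N_1 = 5 + 5 = 10
  N_2 = 5 + 10 = 15
So there are 15 ground terms available for substitution.
Each of w, y, x ranges independently over the available ground terms, and distinct assignments produce distinct instances.
Number of ground instances = 15^3 = 3375.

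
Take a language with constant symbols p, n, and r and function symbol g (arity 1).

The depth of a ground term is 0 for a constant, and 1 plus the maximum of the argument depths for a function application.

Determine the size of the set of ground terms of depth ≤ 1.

6

Count level by level. With function symbols g/1, the terms of depth ≤ k are the 3 constants together with each function applied to depth-≤(k−1) tuples, so N_k = 3 + N_{k-1}.
N_0 = 3
N_1 = 3 + 3 = 6
Explicitly: p, n, r, g(p), g(n), g(r).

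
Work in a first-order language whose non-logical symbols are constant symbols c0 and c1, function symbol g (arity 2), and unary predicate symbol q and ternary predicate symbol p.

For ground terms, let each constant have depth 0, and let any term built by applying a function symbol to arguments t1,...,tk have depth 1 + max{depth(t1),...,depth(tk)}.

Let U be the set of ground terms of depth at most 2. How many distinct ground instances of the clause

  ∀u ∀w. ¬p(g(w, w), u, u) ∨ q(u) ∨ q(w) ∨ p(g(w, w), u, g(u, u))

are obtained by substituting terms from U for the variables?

Ground terms of depth ≤ 2:
  Let N_k = |{terms of depth ≤ k}|. Then N_0 = 2 and N_k = 2 + N_{k-1}^2 for k ≥ 1 (one summand per function symbol, arity giving the exponent).
  N_0 = 2
  N_1 = 2 + 2^2 = 6
  N_2 = 2 + 6^2 = 38
So there are 38 ground terms available for substitution.
There are 2 variables to instantiate (u, w), each occurring in at least one literal, so different choices give different ground instances.
Number of ground instances = 38^2 = 1444.

1444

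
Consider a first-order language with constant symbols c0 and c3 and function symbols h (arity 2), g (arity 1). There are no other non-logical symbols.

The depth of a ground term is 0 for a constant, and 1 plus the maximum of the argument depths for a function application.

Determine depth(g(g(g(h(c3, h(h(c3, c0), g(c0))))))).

depth(h(c3, c0)) = 1 + max(0, 0) = 1
depth(g(c0)) = 1 + depth(c0) = 1 + 0 = 1
depth(h(h(c3, c0), g(c0))) = 1 + max(1, 1) = 2
depth(h(c3, h(h(c3, c0), g(c0)))) = 1 + max(0, 2) = 3
depth(g(h(c3, h(h(c3, c0), g(c0))))) = 1 + depth(h(c3, h(h(c3, c0), g(c0)))) = 1 + 3 = 4
depth(g(g(h(c3, h(h(c3, c0), g(c0)))))) = 1 + depth(g(h(c3, h(h(c3, c0), g(c0))))) = 1 + 4 = 5
depth(g(g(g(h(c3, h(h(c3, c0), g(c0))))))) = 1 + depth(g(g(h(c3, h(h(c3, c0), g(c0)))))) = 1 + 5 = 6

6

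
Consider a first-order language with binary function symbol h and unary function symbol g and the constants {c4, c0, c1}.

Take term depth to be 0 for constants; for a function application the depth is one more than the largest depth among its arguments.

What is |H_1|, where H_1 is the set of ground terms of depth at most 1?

Write N_k for the number of ground terms of depth ≤ k. A term of depth ≤ k is either a constant or a function symbol applied to arguments of depth ≤ k−1, so N_k = 3 + N_{k-1}^2 + N_{k-1}.
N_0 = 3
N_1 = 3 + 3^2 + 3 = 15

15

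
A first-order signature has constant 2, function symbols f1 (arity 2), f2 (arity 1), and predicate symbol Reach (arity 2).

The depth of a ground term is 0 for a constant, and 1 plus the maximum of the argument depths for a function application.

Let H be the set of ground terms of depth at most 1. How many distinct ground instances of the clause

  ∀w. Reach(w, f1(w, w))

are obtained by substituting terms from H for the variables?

Ground terms of depth ≤ 1:
  Write N_k for the number of ground terms of depth ≤ k. A term of depth ≤ k is either a constant or a function symbol applied to arguments of depth ≤ k−1, so N_k = 1 + N_{k-1}^2 + N_{k-1}.
  N_0 = 1
  N_1 = 1 + 1^2 + 1 = 3
  Explicitly: 2, f1(2, 2), f2(2).
So there are 3 ground terms available for substitution.
There is 1 variable to instantiate (w),  occurring in at least one literal, so different choices give different ground instances.
Number of ground instances = 3.

3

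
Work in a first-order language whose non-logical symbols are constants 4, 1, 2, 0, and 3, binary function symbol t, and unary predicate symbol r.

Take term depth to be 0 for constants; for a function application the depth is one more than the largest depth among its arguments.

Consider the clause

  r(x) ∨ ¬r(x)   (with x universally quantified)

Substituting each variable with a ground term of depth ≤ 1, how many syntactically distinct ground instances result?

30

Ground terms of depth ≤ 1:
  If N_k denotes the number of depth-≤k ground terms, the 5 constants give N_0 = 5, and each function symbol of arity r contributes N_{k-1}^r new terms at level k: N_k = 5 + N_{k-1}^2.
  N_0 = 5
  N_1 = 5 + 5^2 = 30
So there are 30 ground terms available for substitution.
The body mentions the single quantified variable x; since ground terms form a free algebra, no two substitutions collapse to the same formula.
Number of ground instances = 30.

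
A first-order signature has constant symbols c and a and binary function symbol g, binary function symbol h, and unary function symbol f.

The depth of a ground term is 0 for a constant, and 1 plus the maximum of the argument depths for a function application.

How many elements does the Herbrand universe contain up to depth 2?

If N_k denotes the number of depth-≤k ground terms, the 2 constants give N_0 = 2, and each function symbol of arity r contributes N_{k-1}^r new terms at level k: N_k = 2 + N_{k-1}^2 + N_{k-1}^2 + N_{k-1}.
N_0 = 2
N_1 = 2 + 2^2 + 2^2 + 2 = 12
N_2 = 2 + 12^2 + 12^2 + 12 = 302

302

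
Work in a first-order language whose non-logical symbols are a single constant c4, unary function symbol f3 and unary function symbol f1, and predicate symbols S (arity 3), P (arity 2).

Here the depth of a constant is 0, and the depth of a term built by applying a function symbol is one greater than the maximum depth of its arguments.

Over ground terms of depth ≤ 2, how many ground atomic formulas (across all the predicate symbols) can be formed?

First count ground terms of depth ≤ 2.
Let N_k = |{terms of depth ≤ k}|. Then N_0 = 1 and N_k = 1 + N_{k-1} + N_{k-1} for k ≥ 1 (one summand per function symbol, arity giving the exponent).
N_0 = 1
N_1 = 1 + 1 + 1 = 3
N_2 = 1 + 3 + 3 = 7
Explicitly: c4, f3(c4), f3(f3(c4)), f3(f1(c4)), f1(c4), f1(f3(c4)), f1(f1(c4)).
So |H| = 7.
A ground atom is a predicate applied to a tuple of terms from H, so the count is the sum over predicates of |H|^arity:
  S: 7^3 = 343;  P: 7^2 = 49
Total ground atoms: 343 + 49 = 392.

392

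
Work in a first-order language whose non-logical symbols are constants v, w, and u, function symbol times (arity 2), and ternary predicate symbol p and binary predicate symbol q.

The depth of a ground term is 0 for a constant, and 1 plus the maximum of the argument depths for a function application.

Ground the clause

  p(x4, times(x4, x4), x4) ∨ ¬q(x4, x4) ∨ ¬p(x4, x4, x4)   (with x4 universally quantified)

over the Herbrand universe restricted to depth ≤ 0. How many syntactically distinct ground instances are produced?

3

Ground terms of depth ≤ 0:
  Write N_k for the number of ground terms of depth ≤ k. A term of depth ≤ k is either a constant or a function symbol applied to arguments of depth ≤ k−1, so N_k = 3 + N_{k-1}^2.
  N_0 = 3
  Explicitly: v, w, u.
So there are 3 ground terms available for substitution.
The body mentions the single quantified variable x4; since ground terms form a free algebra, no two substitutions collapse to the same formula.
Number of ground instances = 3.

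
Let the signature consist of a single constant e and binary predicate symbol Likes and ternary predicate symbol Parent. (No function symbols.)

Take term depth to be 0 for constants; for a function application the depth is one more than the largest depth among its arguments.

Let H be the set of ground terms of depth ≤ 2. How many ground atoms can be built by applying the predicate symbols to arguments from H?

2

First count ground terms of depth ≤ 2.
With no function symbols every ground term is a constant, so there is exactly 1 ground term at every depth bound.
N_0 = 1
N_1 = 1
N_2 = 1
Explicitly: e.
So |H| = 1.
Each predicate of arity r yields |H|^r ground atoms (one per choice of an r-tuple from H):
  Likes: 1^2 = 1;  Parent: 1^3 = 1
Total ground atoms: 1 + 1 = 2.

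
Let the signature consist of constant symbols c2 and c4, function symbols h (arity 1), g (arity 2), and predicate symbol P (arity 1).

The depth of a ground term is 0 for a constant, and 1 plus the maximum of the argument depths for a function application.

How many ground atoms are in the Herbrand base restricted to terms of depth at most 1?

First count ground terms of depth ≤ 1.
Count level by level. With function symbols h/1, g/2, the terms of depth ≤ k are the 2 constants together with each function applied to depth-≤(k−1) tuples, so N_k = 2 + N_{k-1} + N_{k-1}^2.
N_0 = 2
N_1 = 2 + 2 + 2^2 = 8
Explicitly: c2, c4, h(c2), h(c4), g(c2, c2), g(c2, c4), g(c4, c2), g(c4, c4).
So |H| = 8.
For each predicate symbol, the number of ground atoms is |H| raised to its arity; summing:
  P: 8
Total ground atoms: 8.

8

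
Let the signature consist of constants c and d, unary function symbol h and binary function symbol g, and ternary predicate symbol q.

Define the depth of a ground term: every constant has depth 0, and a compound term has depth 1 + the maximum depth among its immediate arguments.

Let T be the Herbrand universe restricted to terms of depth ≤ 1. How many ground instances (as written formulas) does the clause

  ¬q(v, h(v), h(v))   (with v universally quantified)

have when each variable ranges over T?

8

Ground terms of depth ≤ 1:
  Count level by level. With function symbols h/1, g/2, the terms of depth ≤ k are the 2 constants together with each function applied to depth-≤(k−1) tuples, so N_k = 2 + N_{k-1} + N_{k-1}^2.
  N_0 = 2
  N_1 = 2 + 2 + 2^2 = 8
  Explicitly: c, d, h(c), h(d), g(c, c), g(c, d), g(d, c), g(d, d).
So there are 8 ground terms available for substitution.
The body mentions the single quantified variable v; since ground terms form a free algebra, no two substitutions collapse to the same formula.
Number of ground instances = 8.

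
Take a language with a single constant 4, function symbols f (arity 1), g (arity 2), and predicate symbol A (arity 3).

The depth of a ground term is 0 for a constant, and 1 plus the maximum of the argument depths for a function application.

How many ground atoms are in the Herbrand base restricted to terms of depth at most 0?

1

First count ground terms of depth ≤ 0.
Write N_k for the number of ground terms of depth ≤ k. A term of depth ≤ k is either a constant or a function symbol applied to arguments of depth ≤ k−1, so N_k = 1 + N_{k-1} + N_{k-1}^2.
N_0 = 1
Explicitly: 4.
So |H| = 1.
For each predicate symbol, the number of ground atoms is |H| raised to its arity; summing:
  A: 1^3 = 1
Total ground atoms: 1.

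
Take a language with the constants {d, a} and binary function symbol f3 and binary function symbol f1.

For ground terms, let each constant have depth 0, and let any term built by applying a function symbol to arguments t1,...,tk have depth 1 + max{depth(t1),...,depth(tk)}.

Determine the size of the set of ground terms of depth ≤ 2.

202

Let N_k count ground terms of depth at most k. Each non-constant term of depth ≤ k is some function symbol applied to depth-≤(k−1) arguments, giving N_k = 2 + N_{k-1}^2 + N_{k-1}^2.
N_0 = 2
N_1 = 2 + 2^2 + 2^2 = 10
N_2 = 2 + 10^2 + 10^2 = 202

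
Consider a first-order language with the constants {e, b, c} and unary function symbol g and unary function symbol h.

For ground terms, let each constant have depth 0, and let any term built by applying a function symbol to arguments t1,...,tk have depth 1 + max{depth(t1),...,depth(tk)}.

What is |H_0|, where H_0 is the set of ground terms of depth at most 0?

3

Write N_k for the number of ground terms of depth ≤ k. A term of depth ≤ k is either a constant or a function symbol applied to arguments of depth ≤ k−1, so N_k = 3 + N_{k-1} + N_{k-1}.
N_0 = 3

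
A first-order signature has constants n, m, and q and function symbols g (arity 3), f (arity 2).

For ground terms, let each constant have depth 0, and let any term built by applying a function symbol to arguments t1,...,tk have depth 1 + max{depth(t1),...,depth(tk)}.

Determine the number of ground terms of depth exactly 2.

60804

Write N_k for the number of ground terms of depth ≤ k. A term of depth ≤ k is either a constant or a function symbol applied to arguments of depth ≤ k−1, so N_k = 3 + N_{k-1}^3 + N_{k-1}^2.
N_0 = 3
N_1 = 3 + 3^3 + 3^2 = 39
N_2 = 3 + 39^3 + 39^2 = 60843
Terms of depth exactly 2: N_2 − N_1 = 60843 − 39 = 60804.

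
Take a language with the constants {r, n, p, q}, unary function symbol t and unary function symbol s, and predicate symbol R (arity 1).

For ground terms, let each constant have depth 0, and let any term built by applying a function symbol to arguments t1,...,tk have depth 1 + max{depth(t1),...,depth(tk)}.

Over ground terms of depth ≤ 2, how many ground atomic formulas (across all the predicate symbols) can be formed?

28

First count ground terms of depth ≤ 2.
Count level by level. With function symbols t/1, s/1, the terms of depth ≤ k are the 4 constants together with each function applied to depth-≤(k−1) tuples, so N_k = 4 + N_{k-1} + N_{k-1}.
N_0 = 4
N_1 = 4 + 4 + 4 = 12
N_2 = 4 + 12 + 12 = 28
So |H| = 28.
A ground atom is a predicate applied to a tuple of terms from H, so the count is the sum over predicates of |H|^arity:
  R: 28
Total ground atoms: 28.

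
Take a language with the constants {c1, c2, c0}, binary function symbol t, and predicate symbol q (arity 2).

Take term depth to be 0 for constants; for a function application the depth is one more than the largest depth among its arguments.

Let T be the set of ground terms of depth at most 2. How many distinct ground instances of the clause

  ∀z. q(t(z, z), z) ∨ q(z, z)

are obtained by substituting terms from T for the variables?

147

Ground terms of depth ≤ 2:
  If N_k denotes the number of depth-≤k ground terms, the 3 constants give N_0 = 3, and each function symbol of arity r contributes N_{k-1}^r new terms at level k: N_k = 3 + N_{k-1}^2.
  N_0 = 3
  N_1 = 3 + 3^2 = 12
  N_2 = 3 + 12^2 = 147
So there are 147 ground terms available for substitution.
The body mentions the single quantified variable z; since ground terms form a free algebra, no two substitutions collapse to the same formula.
Number of ground instances = 147.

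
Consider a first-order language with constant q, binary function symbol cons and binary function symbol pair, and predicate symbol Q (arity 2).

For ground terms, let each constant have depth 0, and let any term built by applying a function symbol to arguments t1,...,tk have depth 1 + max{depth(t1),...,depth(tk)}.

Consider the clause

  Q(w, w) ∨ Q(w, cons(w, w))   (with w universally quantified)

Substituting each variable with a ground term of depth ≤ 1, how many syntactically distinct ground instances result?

3

Ground terms of depth ≤ 1:
  Write N_k for the number of ground terms of depth ≤ k. A term of depth ≤ k is either a constant or a function symbol applied to arguments of depth ≤ k−1, so N_k = 1 + N_{k-1}^2 + N_{k-1}^2.
  N_0 = 1
  N_1 = 1 + 1^2 + 1^2 = 3
  Explicitly: q, cons(q, q), pair(q, q).
So there are 3 ground terms available for substitution.
The body mentions the single quantified variable w; since ground terms form a free algebra, no two substitutions collapse to the same formula.
Number of ground instances = 3.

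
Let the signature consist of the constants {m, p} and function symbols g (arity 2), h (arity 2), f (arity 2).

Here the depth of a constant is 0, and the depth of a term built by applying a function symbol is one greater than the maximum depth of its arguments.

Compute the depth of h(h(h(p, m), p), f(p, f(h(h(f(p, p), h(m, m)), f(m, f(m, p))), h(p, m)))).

depth(h(p, m)) = 1 + max(0, 0) = 1
depth(h(h(p, m), p)) = 1 + max(1, 0) = 2
depth(f(p, p)) = 1 + max(0, 0) = 1
depth(h(m, m)) = 1 + max(0, 0) = 1
depth(h(f(p, p), h(m, m))) = 1 + max(1, 1) = 2
depth(f(m, p)) = 1 + max(0, 0) = 1
depth(f(m, f(m, p))) = 1 + max(0, 1) = 2
depth(h(h(f(p, p), h(m, m)), f(m, f(m, p)))) = 1 + max(2, 2) = 3
depth(f(h(h(f(p, p), h(m, m)), f(m, f(m, p))), h(p, m))) = 1 + max(3, 1) = 4
depth(f(p, f(h(h(f(p, p), h(m, m)), f(m, f(m, p))), h(p, m)))) = 1 + max(0, 4) = 5
depth(h(h(h(p, m), p), f(p, f(h(h(f(p, p), h(m, m)), f(m, f(m, p))), h(p, m))))) = 1 + max(2, 5) = 6

6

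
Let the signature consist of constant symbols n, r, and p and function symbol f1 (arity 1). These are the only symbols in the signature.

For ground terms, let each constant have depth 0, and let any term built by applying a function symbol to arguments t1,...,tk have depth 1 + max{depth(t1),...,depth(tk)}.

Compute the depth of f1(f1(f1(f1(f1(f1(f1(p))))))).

7

depth(f1(p)) = 1 + depth(p) = 1 + 0 = 1
depth(f1(f1(p))) = 1 + depth(f1(p)) = 1 + 1 = 2
depth(f1(f1(f1(p)))) = 1 + depth(f1(f1(p))) = 1 + 2 = 3
depth(f1(f1(f1(f1(p))))) = 1 + depth(f1(f1(f1(p)))) = 1 + 3 = 4
depth(f1(f1(f1(f1(f1(p)))))) = 1 + depth(f1(f1(f1(f1(p))))) = 1 + 4 = 5
depth(f1(f1(f1(f1(f1(f1(p))))))) = 1 + depth(f1(f1(f1(f1(f1(p)))))) = 1 + 5 = 6
depth(f1(f1(f1(f1(f1(f1(f1(p)))))))) = 1 + depth(f1(f1(f1(f1(f1(f1(p))))))) = 1 + 6 = 7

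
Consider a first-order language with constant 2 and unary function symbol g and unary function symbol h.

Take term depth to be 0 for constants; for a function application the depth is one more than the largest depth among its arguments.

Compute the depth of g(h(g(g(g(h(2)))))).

6

depth(h(2)) = 1 + depth(2) = 1 + 0 = 1
depth(g(h(2))) = 1 + depth(h(2)) = 1 + 1 = 2
depth(g(g(h(2)))) = 1 + depth(g(h(2))) = 1 + 2 = 3
depth(g(g(g(h(2))))) = 1 + depth(g(g(h(2)))) = 1 + 3 = 4
depth(h(g(g(g(h(2)))))) = 1 + depth(g(g(g(h(2))))) = 1 + 4 = 5
depth(g(h(g(g(g(h(2))))))) = 1 + depth(h(g(g(g(h(2)))))) = 1 + 5 = 6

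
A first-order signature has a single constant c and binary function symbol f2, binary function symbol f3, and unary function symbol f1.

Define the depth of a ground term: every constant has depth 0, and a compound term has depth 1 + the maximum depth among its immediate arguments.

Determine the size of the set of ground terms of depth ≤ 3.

If N_k denotes the number of depth-≤k ground terms, the 1 constant gives N_0 = 1, and each function symbol of arity r contributes N_{k-1}^r new terms at level k: N_k = 1 + N_{k-1}^2 + N_{k-1}^2 + N_{k-1}.
N_0 = 1
N_1 = 1 + 1^2 + 1^2 + 1 = 4
N_2 = 1 + 4^2 + 4^2 + 4 = 37
N_3 = 1 + 37^2 + 37^2 + 37 = 2776

2776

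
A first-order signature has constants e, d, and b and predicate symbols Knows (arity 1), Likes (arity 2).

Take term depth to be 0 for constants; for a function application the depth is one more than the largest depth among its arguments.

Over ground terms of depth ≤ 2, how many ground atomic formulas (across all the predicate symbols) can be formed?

12

First count ground terms of depth ≤ 2.
With no function symbols every ground term is a constant, so there are exactly 3 ground terms at every depth bound.
N_0 = 3
N_1 = 3
N_2 = 3
So |H| = 3.
Each predicate of arity r yields |H|^r ground atoms (one per choice of an r-tuple from H):
  Knows: 3;  Likes: 3^2 = 9
Total ground atoms: 3 + 9 = 12.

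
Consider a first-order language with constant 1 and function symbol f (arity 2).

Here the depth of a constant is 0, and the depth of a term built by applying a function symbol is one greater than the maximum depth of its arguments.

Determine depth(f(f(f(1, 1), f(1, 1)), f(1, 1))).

depth(f(1, 1)) = 1 + max(0, 0) = 1
depth(f(f(1, 1), f(1, 1))) = 1 + max(1, 1) = 2
depth(f(f(f(1, 1), f(1, 1)), f(1, 1))) = 1 + max(2, 1) = 3

3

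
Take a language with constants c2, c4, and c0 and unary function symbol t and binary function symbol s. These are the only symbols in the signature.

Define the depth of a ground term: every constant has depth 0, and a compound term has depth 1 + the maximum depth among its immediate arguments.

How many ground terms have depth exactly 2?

Write N_k for the number of ground terms of depth ≤ k. A term of depth ≤ k is either a constant or a function symbol applied to arguments of depth ≤ k−1, so N_k = 3 + N_{k-1} + N_{k-1}^2.
N_0 = 3
N_1 = 3 + 3 + 3^2 = 15
N_2 = 3 + 15 + 15^2 = 243
Terms of depth exactly 2: N_2 − N_1 = 243 − 15 = 228.

228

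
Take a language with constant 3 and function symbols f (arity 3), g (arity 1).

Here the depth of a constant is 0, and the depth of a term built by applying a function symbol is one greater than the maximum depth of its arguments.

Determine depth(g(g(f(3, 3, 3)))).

depth(f(3, 3, 3)) = 1 + max(0, 0, 0) = 1
depth(g(f(3, 3, 3))) = 1 + depth(f(3, 3, 3)) = 1 + 1 = 2
depth(g(g(f(3, 3, 3)))) = 1 + depth(g(f(3, 3, 3))) = 1 + 2 = 3

3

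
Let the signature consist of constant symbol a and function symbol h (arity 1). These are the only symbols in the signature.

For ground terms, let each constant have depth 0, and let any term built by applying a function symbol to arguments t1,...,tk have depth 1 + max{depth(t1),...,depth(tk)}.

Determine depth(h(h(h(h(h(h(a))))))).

6

depth(h(a)) = 1 + depth(a) = 1 + 0 = 1
depth(h(h(a))) = 1 + depth(h(a)) = 1 + 1 = 2
depth(h(h(h(a)))) = 1 + depth(h(h(a))) = 1 + 2 = 3
depth(h(h(h(h(a))))) = 1 + depth(h(h(h(a)))) = 1 + 3 = 4
depth(h(h(h(h(h(a)))))) = 1 + depth(h(h(h(h(a))))) = 1 + 4 = 5
depth(h(h(h(h(h(h(a))))))) = 1 + depth(h(h(h(h(h(a)))))) = 1 + 5 = 6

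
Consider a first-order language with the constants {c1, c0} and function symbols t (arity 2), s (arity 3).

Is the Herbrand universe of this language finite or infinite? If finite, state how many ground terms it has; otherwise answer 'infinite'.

infinite

The signature has at least one function symbol (t, arity 2) and at least one constant (c1).
Iterating t gives infinitely many distinct ground terms: c1, t(c1, c1), t(t(c1, c1), t(c1, c1)), ...
So the Herbrand universe is infinite.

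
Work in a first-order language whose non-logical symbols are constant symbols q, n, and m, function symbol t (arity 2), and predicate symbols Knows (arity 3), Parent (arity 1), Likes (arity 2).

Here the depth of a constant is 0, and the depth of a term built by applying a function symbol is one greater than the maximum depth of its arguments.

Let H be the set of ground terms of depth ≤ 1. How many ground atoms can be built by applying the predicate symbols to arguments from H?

1884

First count ground terms of depth ≤ 1.
Let N_k = |{terms of depth ≤ k}|. Then N_0 = 3 and N_k = 3 + N_{k-1}^2 for k ≥ 1 (one summand per function symbol, arity giving the exponent).
N_0 = 3
N_1 = 3 + 3^2 = 12
Explicitly: q, n, m, t(q, q), t(q, n), t(q, m), t(n, q), t(n, n), t(n, m), t(m, q), t(m, n), t(m, m).
So |H| = 12.
Ground atoms are formed by filling each argument slot of a predicate with a term from H, so an r-ary predicate gives |H|^r atoms:
  Knows: 12^3 = 1728;  Parent: 12;  Likes: 12^2 = 144
Total ground atoms: 1728 + 12 + 144 = 1884.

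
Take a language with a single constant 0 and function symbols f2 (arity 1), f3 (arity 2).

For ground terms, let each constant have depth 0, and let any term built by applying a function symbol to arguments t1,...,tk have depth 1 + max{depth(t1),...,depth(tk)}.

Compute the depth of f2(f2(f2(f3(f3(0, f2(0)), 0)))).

depth(f2(0)) = 1 + depth(0) = 1 + 0 = 1
depth(f3(0, f2(0))) = 1 + max(0, 1) = 2
depth(f3(f3(0, f2(0)), 0)) = 1 + max(2, 0) = 3
depth(f2(f3(f3(0, f2(0)), 0))) = 1 + depth(f3(f3(0, f2(0)), 0)) = 1 + 3 = 4
depth(f2(f2(f3(f3(0, f2(0)), 0)))) = 1 + depth(f2(f3(f3(0, f2(0)), 0))) = 1 + 4 = 5
depth(f2(f2(f2(f3(f3(0, f2(0)), 0))))) = 1 + depth(f2(f2(f3(f3(0, f2(0)), 0)))) = 1 + 5 = 6

6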